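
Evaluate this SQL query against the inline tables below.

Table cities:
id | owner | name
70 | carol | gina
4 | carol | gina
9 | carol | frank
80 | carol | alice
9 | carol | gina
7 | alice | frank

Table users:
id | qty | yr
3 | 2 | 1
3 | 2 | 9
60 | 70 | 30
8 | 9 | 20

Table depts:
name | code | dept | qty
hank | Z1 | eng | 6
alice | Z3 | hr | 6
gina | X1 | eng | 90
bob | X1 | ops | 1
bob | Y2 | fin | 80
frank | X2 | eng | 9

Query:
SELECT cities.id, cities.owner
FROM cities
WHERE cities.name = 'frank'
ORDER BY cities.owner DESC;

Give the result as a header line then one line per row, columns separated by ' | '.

After WHERE (2 rows):
cities.id | cities.owner | cities.name
9 | carol | frank
7 | alice | frank
After SELECT (2 rows):
cities.id | cities.owner
9 | carol
7 | alice
After ORDER BY (2 rows):
cities.id | cities.owner
9 | carol
7 | alice

== RESULT ==
cities.id | cities.owner
9 | carol
7 | alice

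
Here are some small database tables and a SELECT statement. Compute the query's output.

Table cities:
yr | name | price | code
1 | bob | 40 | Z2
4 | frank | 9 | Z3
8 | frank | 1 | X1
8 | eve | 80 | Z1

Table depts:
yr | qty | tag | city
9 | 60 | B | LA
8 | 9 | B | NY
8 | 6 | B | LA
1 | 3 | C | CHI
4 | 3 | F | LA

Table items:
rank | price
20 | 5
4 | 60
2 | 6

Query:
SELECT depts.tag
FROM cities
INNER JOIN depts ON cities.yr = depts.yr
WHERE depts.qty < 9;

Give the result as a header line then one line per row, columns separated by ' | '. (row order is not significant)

After JOIN depts (6 rows):
cities.yr | cities.name | cities.price | cities.code | depts.yr | depts.qty | depts.tag | depts.city
1 | bob | 40 | Z2 | 1 | 3 | C | CHI
4 | frank | 9 | Z3 | 4 | 3 | F | LA
8 | frank | 1 | X1 | 8 | 9 | B | NY
8 | frank | 1 | X1 | 8 | 6 | B | LA
8 | eve | 80 | Z1 | 8 | 9 | B | NY
8 | eve | 80 | Z1 | 8 | 6 | B | LA
After WHERE (4 rows):
cities.yr | cities.name | cities.price | cities.code | depts.yr | depts.qty | depts.tag | depts.city
1 | bob | 40 | Z2 | 1 | 3 | C | CHI
4 | frank | 9 | Z3 | 4 | 3 | F | LA
8 | frank | 1 | X1 | 8 | 6 | B | LA
8 | eve | 80 | Z1 | 8 | 6 | B | LA
After SELECT (4 rows):
depts.tag
C
F
B
B

== RESULT ==
depts.tag
C
F
B
B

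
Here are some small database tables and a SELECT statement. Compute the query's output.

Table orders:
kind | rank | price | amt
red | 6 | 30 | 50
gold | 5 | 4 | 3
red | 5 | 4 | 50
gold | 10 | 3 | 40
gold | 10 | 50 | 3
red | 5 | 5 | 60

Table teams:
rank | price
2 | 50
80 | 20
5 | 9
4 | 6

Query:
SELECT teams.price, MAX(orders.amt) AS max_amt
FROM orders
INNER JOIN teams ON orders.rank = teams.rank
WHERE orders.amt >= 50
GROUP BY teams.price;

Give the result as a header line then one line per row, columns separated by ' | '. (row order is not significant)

== RESULT ==
teams.price | max_amt
9 | 60

Derivation:
After JOIN teams (3 rows):
orders.kind | orders.rank | orders.price | orders.amt | teams.rank | teams.price
gold | 5 | 4 | 3 | 5 | 9
red | 5 | 4 | 50 | 5 | 9
red | 5 | 5 | 60 | 5 | 9
After WHERE (2 rows):
orders.kind | orders.rank | orders.price | orders.amt | teams.rank | teams.price
red | 5 | 4 | 50 | 5 | 9
red | 5 | 5 | 60 | 5 | 9
After GROUP BY (1 rows):
teams.price | max_amt
9 | 60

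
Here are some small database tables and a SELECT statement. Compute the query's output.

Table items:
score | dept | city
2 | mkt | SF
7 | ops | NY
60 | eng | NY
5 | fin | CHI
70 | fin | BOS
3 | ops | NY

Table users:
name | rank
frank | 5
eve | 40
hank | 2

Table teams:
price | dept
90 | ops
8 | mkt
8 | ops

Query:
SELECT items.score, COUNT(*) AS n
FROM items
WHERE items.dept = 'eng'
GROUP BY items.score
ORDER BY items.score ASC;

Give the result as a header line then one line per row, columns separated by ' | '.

After WHERE (1 rows):
items.score | items.dept | items.city
60 | eng | NY
After GROUP BY (1 rows):
items.score | n
60 | 1
After ORDER BY (1 rows):
items.score | n
60 | 1

== RESULT ==
items.score | n
60 | 1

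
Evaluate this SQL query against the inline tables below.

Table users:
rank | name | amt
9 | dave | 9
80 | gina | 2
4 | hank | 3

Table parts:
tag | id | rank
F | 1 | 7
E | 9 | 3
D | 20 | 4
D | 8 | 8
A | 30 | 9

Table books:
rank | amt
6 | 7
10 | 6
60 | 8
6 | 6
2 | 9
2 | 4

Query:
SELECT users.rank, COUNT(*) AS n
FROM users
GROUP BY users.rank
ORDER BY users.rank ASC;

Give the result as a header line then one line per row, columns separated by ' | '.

== RESULT ==
users.rank | n
4 | 1
9 | 1
80 | 1

Derivation:
After GROUP BY (3 rows):
users.rank | n
9 | 1
80 | 1
4 | 1
After ORDER BY (3 rows):
users.rank | n
4 | 1
9 | 1
80 | 1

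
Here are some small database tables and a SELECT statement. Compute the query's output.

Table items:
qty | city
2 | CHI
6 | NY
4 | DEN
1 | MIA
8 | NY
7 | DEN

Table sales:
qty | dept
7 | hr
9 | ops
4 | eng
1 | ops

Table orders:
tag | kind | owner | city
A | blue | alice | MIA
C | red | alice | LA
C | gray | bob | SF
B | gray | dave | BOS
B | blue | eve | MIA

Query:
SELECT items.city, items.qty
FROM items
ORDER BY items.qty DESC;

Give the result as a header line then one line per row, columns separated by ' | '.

After SELECT (6 rows):
items.city | items.qty
CHI | 2
NY | 6
DEN | 4
MIA | 1
NY | 8
DEN | 7
After ORDER BY (6 rows):
items.city | items.qty
NY | 8
DEN | 7
NY | 6
DEN | 4
CHI | 2
MIA | 1

== RESULT ==
items.city | items.qty
NY | 8
DEN | 7
NY | 6
DEN | 4
CHI | 2
MIA | 1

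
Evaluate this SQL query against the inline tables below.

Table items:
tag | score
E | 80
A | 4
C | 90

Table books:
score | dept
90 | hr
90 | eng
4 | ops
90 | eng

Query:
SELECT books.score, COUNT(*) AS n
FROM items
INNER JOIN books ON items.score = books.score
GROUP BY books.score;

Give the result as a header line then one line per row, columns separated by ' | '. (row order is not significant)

== RESULT ==
books.score | n
4 | 1
90 | 3

Derivation:
After JOIN books (4 rows):
items.tag | items.score | books.score | books.dept
A | 4 | 4 | ops
C | 90 | 90 | hr
C | 90 | 90 | eng
C | 90 | 90 | eng
After GROUP BY (2 rows):
books.score | n
4 | 1
90 | 3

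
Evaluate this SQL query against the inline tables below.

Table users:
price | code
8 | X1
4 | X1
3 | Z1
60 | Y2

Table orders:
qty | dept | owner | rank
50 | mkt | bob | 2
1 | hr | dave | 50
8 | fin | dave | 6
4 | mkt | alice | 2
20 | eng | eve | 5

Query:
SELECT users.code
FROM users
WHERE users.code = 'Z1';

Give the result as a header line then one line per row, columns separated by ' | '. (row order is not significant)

After WHERE (1 rows):
users.price | users.code
3 | Z1
After SELECT (1 rows):
users.code
Z1

== RESULT ==
users.code
Z1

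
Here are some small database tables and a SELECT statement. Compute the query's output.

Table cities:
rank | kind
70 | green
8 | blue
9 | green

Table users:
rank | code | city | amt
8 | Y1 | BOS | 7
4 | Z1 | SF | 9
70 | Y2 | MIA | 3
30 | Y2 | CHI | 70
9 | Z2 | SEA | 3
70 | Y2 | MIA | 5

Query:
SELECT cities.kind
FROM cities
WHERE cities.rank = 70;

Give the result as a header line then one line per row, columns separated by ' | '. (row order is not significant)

== RESULT ==
cities.kind
green

Derivation:
After WHERE (1 rows):
cities.rank | cities.kind
70 | green
After SELECT (1 rows):
cities.kind
green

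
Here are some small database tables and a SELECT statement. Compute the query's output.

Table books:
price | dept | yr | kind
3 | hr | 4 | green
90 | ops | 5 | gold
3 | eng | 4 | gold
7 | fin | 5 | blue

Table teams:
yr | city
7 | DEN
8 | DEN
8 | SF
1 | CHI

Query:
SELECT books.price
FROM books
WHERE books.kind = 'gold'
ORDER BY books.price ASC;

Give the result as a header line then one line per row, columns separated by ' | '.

== RESULT ==
books.price
3
90

Derivation:
After WHERE (2 rows):
books.price | books.dept | books.yr | books.kind
90 | ops | 5 | gold
3 | eng | 4 | gold
After SELECT (2 rows):
books.price
90
3
After ORDER BY (2 rows):
books.price
3
90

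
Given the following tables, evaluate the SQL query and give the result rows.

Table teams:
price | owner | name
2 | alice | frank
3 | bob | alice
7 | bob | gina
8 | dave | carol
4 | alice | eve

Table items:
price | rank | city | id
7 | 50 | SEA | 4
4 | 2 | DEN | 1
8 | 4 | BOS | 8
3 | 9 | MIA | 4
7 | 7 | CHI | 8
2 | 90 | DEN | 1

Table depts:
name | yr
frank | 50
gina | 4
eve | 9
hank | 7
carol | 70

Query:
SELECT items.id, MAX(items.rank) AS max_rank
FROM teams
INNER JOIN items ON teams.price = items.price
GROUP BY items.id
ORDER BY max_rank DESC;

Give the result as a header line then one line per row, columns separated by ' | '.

After JOIN items (6 rows):
teams.price | teams.owner | teams.name | items.price | items.rank | items.city | items.id
2 | alice | frank | 2 | 90 | DEN | 1
3 | bob | alice | 3 | 9 | MIA | 4
7 | bob | gina | 7 | 50 | SEA | 4
7 | bob | gina | 7 | 7 | CHI | 8
8 | dave | carol | 8 | 4 | BOS | 8
4 | alice | eve | 4 | 2 | DEN | 1
After GROUP BY (3 rows):
items.id | max_rank
1 | 90
4 | 50
8 | 7
After ORDER BY (3 rows):
items.id | max_rank
1 | 90
4 | 50
8 | 7

== RESULT ==
items.id | max_rank
1 | 90
4 | 50
8 | 7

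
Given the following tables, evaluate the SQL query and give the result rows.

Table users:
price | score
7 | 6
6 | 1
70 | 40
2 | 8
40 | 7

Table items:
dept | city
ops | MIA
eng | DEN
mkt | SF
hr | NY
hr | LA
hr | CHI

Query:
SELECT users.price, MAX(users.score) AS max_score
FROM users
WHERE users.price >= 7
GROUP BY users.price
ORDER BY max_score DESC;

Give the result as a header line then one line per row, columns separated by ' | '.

== RESULT ==
users.price | max_score
70 | 40
40 | 7
7 | 6

Derivation:
After WHERE (3 rows):
users.price | users.score
7 | 6
70 | 40
40 | 7
After GROUP BY (3 rows):
users.price | max_score
7 | 6
70 | 40
40 | 7
After ORDER BY (3 rows):
users.price | max_score
70 | 40
40 | 7
7 | 6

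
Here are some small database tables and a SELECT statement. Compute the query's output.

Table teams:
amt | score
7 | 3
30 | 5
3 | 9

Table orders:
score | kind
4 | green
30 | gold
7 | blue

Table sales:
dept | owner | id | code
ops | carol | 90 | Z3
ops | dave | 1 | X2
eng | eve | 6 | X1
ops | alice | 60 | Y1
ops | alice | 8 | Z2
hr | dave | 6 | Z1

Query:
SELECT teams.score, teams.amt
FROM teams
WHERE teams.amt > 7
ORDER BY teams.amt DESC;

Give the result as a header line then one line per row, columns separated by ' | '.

== RESULT ==
teams.score | teams.amt
5 | 30

Derivation:
After WHERE (1 rows):
teams.amt | teams.score
30 | 5
After SELECT (1 rows):
teams.score | teams.amt
5 | 30
After ORDER BY (1 rows):
teams.score | teams.amt
5 | 30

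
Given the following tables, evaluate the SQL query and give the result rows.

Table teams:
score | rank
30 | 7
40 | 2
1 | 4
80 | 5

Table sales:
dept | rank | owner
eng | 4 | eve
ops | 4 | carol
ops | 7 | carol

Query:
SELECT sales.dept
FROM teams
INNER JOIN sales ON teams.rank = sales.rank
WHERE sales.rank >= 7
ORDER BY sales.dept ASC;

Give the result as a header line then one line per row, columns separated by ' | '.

== RESULT ==
sales.dept
ops

Derivation:
After JOIN sales (3 rows):
teams.score | teams.rank | sales.dept | sales.rank | sales.owner
30 | 7 | ops | 7 | carol
1 | 4 | eng | 4 | eve
1 | 4 | ops | 4 | carol
After WHERE (1 rows):
teams.score | teams.rank | sales.dept | sales.rank | sales.owner
30 | 7 | ops | 7 | carol
After SELECT (1 rows):
sales.dept
ops
After ORDER BY (1 rows):
sales.dept
ops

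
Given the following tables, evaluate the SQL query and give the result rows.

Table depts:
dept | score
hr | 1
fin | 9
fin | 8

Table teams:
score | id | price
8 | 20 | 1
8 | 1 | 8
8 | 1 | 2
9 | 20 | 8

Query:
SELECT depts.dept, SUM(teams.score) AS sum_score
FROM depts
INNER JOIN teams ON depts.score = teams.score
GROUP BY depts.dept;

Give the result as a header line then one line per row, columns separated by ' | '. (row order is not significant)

After JOIN teams (4 rows):
depts.dept | depts.score | teams.score | teams.id | teams.price
fin | 9 | 9 | 20 | 8
fin | 8 | 8 | 20 | 1
fin | 8 | 8 | 1 | 8
fin | 8 | 8 | 1 | 2
After GROUP BY (1 rows):
depts.dept | sum_score
fin | 33

== RESULT ==
depts.dept | sum_score
fin | 33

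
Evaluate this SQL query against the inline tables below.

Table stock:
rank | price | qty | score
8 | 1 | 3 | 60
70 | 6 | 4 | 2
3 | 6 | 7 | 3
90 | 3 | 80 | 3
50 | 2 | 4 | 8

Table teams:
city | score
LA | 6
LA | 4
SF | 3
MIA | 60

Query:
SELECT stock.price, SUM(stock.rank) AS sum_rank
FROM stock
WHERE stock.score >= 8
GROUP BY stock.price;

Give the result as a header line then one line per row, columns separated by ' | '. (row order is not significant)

After WHERE (2 rows):
stock.rank | stock.price | stock.qty | stock.score
8 | 1 | 3 | 60
50 | 2 | 4 | 8
After GROUP BY (2 rows):
stock.price | sum_rank
1 | 8
2 | 50

== RESULT ==
stock.price | sum_rank
1 | 8
2 | 50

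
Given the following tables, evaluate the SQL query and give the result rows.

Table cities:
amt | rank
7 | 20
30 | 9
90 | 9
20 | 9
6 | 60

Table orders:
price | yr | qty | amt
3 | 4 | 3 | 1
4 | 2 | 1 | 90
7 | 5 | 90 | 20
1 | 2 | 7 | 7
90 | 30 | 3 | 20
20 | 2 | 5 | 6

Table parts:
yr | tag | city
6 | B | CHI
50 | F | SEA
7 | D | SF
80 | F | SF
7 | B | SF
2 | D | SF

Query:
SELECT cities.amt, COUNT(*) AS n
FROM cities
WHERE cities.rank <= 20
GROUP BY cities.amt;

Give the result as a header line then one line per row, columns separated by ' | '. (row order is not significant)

After WHERE (4 rows):
cities.amt | cities.rank
7 | 20
30 | 9
90 | 9
20 | 9
After GROUP BY (4 rows):
cities.amt | n
7 | 1
30 | 1
90 | 1
20 | 1

== RESULT ==
cities.amt | n
7 | 1
30 | 1
90 | 1
20 | 1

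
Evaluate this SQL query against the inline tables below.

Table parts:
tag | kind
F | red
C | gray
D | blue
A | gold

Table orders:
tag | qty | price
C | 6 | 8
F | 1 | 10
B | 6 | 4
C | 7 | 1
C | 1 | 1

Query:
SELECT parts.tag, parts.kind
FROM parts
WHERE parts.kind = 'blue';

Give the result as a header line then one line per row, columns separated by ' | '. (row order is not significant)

After WHERE (1 rows):
parts.tag | parts.kind
D | blue
After SELECT (1 rows):
parts.tag | parts.kind
D | blue

== RESULT ==
parts.tag | parts.kind
D | blue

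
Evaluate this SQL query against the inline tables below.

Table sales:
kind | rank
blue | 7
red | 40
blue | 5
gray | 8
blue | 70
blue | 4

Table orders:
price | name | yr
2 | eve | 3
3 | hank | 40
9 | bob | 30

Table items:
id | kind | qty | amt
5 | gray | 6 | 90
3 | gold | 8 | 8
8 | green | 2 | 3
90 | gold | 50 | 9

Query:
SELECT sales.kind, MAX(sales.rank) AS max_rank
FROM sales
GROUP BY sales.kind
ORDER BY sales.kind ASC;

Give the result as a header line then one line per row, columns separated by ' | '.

After GROUP BY (3 rows):
sales.kind | max_rank
blue | 70
red | 40
gray | 8
After ORDER BY (3 rows):
sales.kind | max_rank
blue | 70
gray | 8
red | 40

== RESULT ==
sales.kind | max_rank
blue | 70
gray | 8
red | 40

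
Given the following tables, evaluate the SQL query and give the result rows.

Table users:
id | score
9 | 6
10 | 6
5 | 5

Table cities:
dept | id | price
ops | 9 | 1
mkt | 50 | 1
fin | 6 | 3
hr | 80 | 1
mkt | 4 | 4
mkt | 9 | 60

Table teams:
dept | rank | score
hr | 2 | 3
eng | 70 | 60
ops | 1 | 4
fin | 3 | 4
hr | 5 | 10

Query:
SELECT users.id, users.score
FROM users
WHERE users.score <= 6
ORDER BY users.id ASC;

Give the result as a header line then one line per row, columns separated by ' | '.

== RESULT ==
users.id | users.score
5 | 5
9 | 6
10 | 6

Derivation:
After WHERE (3 rows):
users.id | users.score
9 | 6
10 | 6
5 | 5
After SELECT (3 rows):
users.id | users.score
9 | 6
10 | 6
5 | 5
After ORDER BY (3 rows):
users.id | users.score
5 | 5
9 | 6
10 | 6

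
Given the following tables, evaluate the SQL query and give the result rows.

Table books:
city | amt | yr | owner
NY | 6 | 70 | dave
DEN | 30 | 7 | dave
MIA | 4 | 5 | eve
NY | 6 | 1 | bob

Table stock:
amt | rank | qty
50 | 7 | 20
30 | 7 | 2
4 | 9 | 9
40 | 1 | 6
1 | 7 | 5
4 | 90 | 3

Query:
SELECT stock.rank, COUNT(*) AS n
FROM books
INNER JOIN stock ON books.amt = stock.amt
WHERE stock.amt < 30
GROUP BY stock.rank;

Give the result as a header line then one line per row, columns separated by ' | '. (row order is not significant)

== RESULT ==
stock.rank | n
9 | 1
90 | 1

Derivation:
After JOIN stock (3 rows):
books.city | books.amt | books.yr | books.owner | stock.amt | stock.rank | stock.qty
DEN | 30 | 7 | dave | 30 | 7 | 2
MIA | 4 | 5 | eve | 4 | 9 | 9
MIA | 4 | 5 | eve | 4 | 90 | 3
After WHERE (2 rows):
books.city | books.amt | books.yr | books.owner | stock.amt | stock.rank | stock.qty
MIA | 4 | 5 | eve | 4 | 9 | 9
MIA | 4 | 5 | eve | 4 | 90 | 3
After GROUP BY (2 rows):
stock.rank | n
9 | 1
90 | 1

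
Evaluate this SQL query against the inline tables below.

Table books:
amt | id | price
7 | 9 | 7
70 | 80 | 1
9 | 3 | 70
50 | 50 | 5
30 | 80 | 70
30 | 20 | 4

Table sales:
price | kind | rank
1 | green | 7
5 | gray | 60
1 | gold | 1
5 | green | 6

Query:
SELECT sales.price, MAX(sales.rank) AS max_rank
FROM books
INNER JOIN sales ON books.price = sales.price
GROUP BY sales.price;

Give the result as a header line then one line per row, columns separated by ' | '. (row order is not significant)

After JOIN sales (4 rows):
books.amt | books.id | books.price | sales.price | sales.kind | sales.rank
70 | 80 | 1 | 1 | green | 7
70 | 80 | 1 | 1 | gold | 1
50 | 50 | 5 | 5 | gray | 60
50 | 50 | 5 | 5 | green | 6
After GROUP BY (2 rows):
sales.price | max_rank
1 | 7
5 | 60

== RESULT ==
sales.price | max_rank
1 | 7
5 | 60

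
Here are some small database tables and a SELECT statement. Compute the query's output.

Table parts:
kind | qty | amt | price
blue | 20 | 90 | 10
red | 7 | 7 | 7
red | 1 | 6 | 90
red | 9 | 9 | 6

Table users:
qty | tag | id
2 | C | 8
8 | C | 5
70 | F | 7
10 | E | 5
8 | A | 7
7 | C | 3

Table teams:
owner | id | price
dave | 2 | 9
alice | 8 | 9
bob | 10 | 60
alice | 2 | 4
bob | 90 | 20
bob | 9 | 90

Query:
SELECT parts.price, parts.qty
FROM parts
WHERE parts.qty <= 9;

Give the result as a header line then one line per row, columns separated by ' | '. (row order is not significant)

After WHERE (3 rows):
parts.kind | parts.qty | parts.amt | parts.price
red | 7 | 7 | 7
red | 1 | 6 | 90
red | 9 | 9 | 6
After SELECT (3 rows):
parts.price | parts.qty
7 | 7
90 | 1
6 | 9

== RESULT ==
parts.price | parts.qty
7 | 7
90 | 1
6 | 9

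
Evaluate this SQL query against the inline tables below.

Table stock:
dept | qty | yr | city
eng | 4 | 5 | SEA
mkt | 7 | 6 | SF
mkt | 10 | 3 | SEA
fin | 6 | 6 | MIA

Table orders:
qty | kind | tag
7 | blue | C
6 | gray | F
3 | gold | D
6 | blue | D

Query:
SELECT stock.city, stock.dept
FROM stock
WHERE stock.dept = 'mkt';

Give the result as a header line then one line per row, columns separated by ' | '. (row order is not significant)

After WHERE (2 rows):
stock.dept | stock.qty | stock.yr | stock.city
mkt | 7 | 6 | SF
mkt | 10 | 3 | SEA
After SELECT (2 rows):
stock.city | stock.dept
SF | mkt
SEA | mkt

== RESULT ==
stock.city | stock.dept
SF | mkt
SEA | mkt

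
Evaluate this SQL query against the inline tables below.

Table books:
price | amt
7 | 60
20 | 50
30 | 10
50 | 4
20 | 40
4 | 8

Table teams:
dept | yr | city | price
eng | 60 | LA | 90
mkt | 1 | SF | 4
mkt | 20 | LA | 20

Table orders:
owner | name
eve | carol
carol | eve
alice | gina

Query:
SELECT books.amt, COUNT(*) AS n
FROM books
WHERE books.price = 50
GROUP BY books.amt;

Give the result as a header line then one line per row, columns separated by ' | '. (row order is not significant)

After WHERE (1 rows):
books.price | books.amt
50 | 4
After GROUP BY (1 rows):
books.amt | n
4 | 1

== RESULT ==
books.amt | n
4 | 1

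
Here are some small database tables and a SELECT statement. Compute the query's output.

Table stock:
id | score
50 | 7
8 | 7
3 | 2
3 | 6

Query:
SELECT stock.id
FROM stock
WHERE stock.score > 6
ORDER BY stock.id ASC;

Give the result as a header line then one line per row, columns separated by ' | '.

After WHERE (2 rows):
stock.id | stock.score
50 | 7
8 | 7
After SELECT (2 rows):
stock.id
50
8
After ORDER BY (2 rows):
stock.id
8
50

== RESULT ==
stock.id
8
50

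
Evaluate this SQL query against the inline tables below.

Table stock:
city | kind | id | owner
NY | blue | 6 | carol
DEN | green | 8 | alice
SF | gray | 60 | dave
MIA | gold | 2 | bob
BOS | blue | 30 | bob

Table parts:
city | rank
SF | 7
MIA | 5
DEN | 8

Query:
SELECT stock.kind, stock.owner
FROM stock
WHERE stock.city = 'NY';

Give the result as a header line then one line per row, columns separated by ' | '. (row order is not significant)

After WHERE (1 rows):
stock.city | stock.kind | stock.id | stock.owner
NY | blue | 6 | carol
After SELECT (1 rows):
stock.kind | stock.owner
blue | carol

== RESULT ==
stock.kind | stock.owner
blue | carol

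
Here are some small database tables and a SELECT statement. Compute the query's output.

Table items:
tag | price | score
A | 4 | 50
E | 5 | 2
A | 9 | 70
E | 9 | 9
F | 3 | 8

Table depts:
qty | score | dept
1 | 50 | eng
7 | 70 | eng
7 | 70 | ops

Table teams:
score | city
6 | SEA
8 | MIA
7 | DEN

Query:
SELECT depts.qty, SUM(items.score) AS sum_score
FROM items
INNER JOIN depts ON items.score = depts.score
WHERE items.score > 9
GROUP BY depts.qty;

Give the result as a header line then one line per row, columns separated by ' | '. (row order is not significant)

After JOIN depts (3 rows):
items.tag | items.price | items.score | depts.qty | depts.score | depts.dept
A | 4 | 50 | 1 | 50 | eng
A | 9 | 70 | 7 | 70 | eng
A | 9 | 70 | 7 | 70 | ops
After WHERE (3 rows):
items.tag | items.price | items.score | depts.qty | depts.score | depts.dept
A | 4 | 50 | 1 | 50 | eng
A | 9 | 70 | 7 | 70 | eng
A | 9 | 70 | 7 | 70 | ops
After GROUP BY (2 rows):
depts.qty | sum_score
1 | 50
7 | 140

== RESULT ==
depts.qty | sum_score
1 | 50
7 | 140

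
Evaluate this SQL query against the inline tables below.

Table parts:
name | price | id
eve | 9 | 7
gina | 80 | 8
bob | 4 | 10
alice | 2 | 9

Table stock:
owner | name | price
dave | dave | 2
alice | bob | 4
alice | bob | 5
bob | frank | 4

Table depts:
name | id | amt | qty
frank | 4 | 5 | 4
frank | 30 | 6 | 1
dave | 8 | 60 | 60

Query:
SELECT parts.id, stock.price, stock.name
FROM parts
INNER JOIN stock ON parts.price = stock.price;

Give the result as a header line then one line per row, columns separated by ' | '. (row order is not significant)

== RESULT ==
parts.id | stock.price | stock.name
10 | 4 | bob
10 | 4 | frank
9 | 2 | dave

Derivation:
After JOIN stock (3 rows):
parts.name | parts.price | parts.id | stock.owner | stock.name | stock.price
bob | 4 | 10 | alice | bob | 4
bob | 4 | 10 | bob | frank | 4
alice | 2 | 9 | dave | dave | 2
After SELECT (3 rows):
parts.id | stock.price | stock.name
10 | 4 | bob
10 | 4 | frank
9 | 2 | dave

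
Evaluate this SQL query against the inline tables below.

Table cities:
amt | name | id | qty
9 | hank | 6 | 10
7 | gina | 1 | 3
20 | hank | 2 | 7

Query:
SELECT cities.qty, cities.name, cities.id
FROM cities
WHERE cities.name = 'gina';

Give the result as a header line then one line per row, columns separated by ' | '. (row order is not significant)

After WHERE (1 rows):
cities.amt | cities.name | cities.id | cities.qty
7 | gina | 1 | 3
After SELECT (1 rows):
cities.qty | cities.name | cities.id
3 | gina | 1

== RESULT ==
cities.qty | cities.name | cities.id
3 | gina | 1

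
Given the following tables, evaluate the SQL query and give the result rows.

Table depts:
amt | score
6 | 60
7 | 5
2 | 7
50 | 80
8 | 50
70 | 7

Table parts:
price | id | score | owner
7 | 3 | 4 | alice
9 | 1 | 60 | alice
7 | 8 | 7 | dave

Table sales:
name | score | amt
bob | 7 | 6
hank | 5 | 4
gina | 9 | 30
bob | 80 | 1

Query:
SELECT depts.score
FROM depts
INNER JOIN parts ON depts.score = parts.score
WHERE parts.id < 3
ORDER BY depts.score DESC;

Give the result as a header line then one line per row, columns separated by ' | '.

After JOIN parts (3 rows):
depts.amt | depts.score | parts.price | parts.id | parts.score | parts.owner
6 | 60 | 9 | 1 | 60 | alice
2 | 7 | 7 | 8 | 7 | dave
70 | 7 | 7 | 8 | 7 | dave
After WHERE (1 rows):
depts.amt | depts.score | parts.price | parts.id | parts.score | parts.owner
6 | 60 | 9 | 1 | 60 | alice
After SELECT (1 rows):
depts.score
60
After ORDER BY (1 rows):
depts.score
60

== RESULT ==
depts.score
60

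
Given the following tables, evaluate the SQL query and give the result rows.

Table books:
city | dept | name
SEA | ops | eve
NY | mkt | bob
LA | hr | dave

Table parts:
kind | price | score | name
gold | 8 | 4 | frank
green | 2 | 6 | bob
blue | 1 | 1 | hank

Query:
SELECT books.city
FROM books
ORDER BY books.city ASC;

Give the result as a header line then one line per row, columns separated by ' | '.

== RESULT ==
books.city
LA
NY
SEA

Derivation:
After SELECT (3 rows):
books.city
SEA
NY
LA
After ORDER BY (3 rows):
books.city
LA
NY
SEA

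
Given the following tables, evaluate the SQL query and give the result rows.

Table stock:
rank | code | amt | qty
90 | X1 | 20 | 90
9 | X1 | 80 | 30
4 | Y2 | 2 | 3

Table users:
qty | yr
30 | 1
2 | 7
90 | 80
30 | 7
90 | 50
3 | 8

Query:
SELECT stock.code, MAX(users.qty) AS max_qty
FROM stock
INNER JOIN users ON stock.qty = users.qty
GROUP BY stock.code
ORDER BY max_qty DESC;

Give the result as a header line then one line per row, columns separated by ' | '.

After JOIN users (5 rows):
stock.rank | stock.code | stock.amt | stock.qty | users.qty | users.yr
90 | X1 | 20 | 90 | 90 | 80
90 | X1 | 20 | 90 | 90 | 50
9 | X1 | 80 | 30 | 30 | 1
9 | X1 | 80 | 30 | 30 | 7
4 | Y2 | 2 | 3 | 3 | 8
After GROUP BY (2 rows):
stock.code | max_qty
X1 | 90
Y2 | 3
After ORDER BY (2 rows):
stock.code | max_qty
X1 | 90
Y2 | 3

== RESULT ==
stock.code | max_qty
X1 | 90
Y2 | 3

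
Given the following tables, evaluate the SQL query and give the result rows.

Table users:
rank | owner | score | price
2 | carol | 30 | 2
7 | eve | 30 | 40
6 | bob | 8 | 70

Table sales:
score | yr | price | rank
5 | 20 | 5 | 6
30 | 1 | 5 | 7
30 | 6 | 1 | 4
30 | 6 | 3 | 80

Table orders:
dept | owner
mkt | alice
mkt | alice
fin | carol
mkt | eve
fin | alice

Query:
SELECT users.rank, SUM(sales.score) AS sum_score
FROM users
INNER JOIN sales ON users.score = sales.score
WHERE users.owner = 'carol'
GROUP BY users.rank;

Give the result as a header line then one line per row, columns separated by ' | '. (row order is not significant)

After JOIN sales (6 rows):
users.rank | users.owner | users.score | users.price | sales.score | sales.yr | sales.price | sales.rank
2 | carol | 30 | 2 | 30 | 1 | 5 | 7
2 | carol | 30 | 2 | 30 | 6 | 1 | 4
2 | carol | 30 | 2 | 30 | 6 | 3 | 80
7 | eve | 30 | 40 | 30 | 1 | 5 | 7
7 | eve | 30 | 40 | 30 | 6 | 1 | 4
7 | eve | 30 | 40 | 30 | 6 | 3 | 80
After WHERE (3 rows):
users.rank | users.owner | users.score | users.price | sales.score | sales.yr | sales.price | sales.rank
2 | carol | 30 | 2 | 30 | 1 | 5 | 7
2 | carol | 30 | 2 | 30 | 6 | 1 | 4
2 | carol | 30 | 2 | 30 | 6 | 3 | 80
After GROUP BY (1 rows):
users.rank | sum_score
2 | 90

== RESULT ==
users.rank | sum_score
2 | 90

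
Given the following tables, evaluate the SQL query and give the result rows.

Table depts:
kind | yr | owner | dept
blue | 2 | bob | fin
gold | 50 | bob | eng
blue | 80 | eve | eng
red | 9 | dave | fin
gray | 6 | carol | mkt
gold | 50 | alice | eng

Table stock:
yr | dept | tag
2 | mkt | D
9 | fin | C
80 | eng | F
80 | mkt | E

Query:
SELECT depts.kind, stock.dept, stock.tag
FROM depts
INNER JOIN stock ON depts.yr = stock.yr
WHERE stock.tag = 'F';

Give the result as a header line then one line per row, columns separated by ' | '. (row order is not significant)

== RESULT ==
depts.kind | stock.dept | stock.tag
blue | eng | F

Derivation:
After JOIN stock (4 rows):
depts.kind | depts.yr | depts.owner | depts.dept | stock.yr | stock.dept | stock.tag
blue | 2 | bob | fin | 2 | mkt | D
blue | 80 | eve | eng | 80 | eng | F
blue | 80 | eve | eng | 80 | mkt | E
red | 9 | dave | fin | 9 | fin | C
After WHERE (1 rows):
depts.kind | depts.yr | depts.owner | depts.dept | stock.yr | stock.dept | stock.tag
blue | 80 | eve | eng | 80 | eng | F
After SELECT (1 rows):
depts.kind | stock.dept | stock.tag
blue | eng | F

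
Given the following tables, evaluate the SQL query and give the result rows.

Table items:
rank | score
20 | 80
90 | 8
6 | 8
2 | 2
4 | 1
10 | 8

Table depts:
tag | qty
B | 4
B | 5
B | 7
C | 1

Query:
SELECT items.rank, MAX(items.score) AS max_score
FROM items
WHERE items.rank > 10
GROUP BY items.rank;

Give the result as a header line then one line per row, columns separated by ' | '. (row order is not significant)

== RESULT ==
items.rank | max_score
20 | 80
90 | 8

Derivation:
After WHERE (2 rows):
items.rank | items.score
20 | 80
90 | 8
After GROUP BY (2 rows):
items.rank | max_score
20 | 80
90 | 8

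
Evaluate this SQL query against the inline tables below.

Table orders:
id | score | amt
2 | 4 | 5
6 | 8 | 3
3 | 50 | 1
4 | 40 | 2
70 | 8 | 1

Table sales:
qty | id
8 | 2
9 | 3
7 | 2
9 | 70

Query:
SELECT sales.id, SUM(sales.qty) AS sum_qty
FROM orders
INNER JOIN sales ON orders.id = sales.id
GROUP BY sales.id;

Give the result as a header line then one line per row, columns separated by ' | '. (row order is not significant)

== RESULT ==
sales.id | sum_qty
2 | 15
3 | 9
70 | 9

Derivation:
After JOIN sales (4 rows):
orders.id | orders.score | orders.amt | sales.qty | sales.id
2 | 4 | 5 | 8 | 2
2 | 4 | 5 | 7 | 2
3 | 50 | 1 | 9 | 3
70 | 8 | 1 | 9 | 70
After GROUP BY (3 rows):
sales.id | sum_qty
2 | 15
3 | 9
70 | 9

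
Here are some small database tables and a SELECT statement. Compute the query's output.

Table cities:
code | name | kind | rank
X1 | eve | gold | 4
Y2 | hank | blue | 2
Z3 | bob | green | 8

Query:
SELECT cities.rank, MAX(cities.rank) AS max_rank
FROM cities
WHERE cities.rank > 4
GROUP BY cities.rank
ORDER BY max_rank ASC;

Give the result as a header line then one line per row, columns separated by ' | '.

After WHERE (1 rows):
cities.code | cities.name | cities.kind | cities.rank
Z3 | bob | green | 8
After GROUP BY (1 rows):
cities.rank | max_rank
8 | 8
After ORDER BY (1 rows):
cities.rank | max_rank
8 | 8

== RESULT ==
cities.rank | max_rank
8 | 8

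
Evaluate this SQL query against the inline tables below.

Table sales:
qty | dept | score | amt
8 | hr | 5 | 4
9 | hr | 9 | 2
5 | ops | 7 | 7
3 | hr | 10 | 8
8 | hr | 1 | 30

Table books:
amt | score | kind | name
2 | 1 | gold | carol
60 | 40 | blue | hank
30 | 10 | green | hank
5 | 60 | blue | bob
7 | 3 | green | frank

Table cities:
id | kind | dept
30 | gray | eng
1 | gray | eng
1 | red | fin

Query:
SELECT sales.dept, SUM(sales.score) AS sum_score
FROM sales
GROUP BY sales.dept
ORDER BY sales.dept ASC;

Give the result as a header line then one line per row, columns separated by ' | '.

== RESULT ==
sales.dept | sum_score
hr | 25
ops | 7

Derivation:
After GROUP BY (2 rows):
sales.dept | sum_score
hr | 25
ops | 7
After ORDER BY (2 rows):
sales.dept | sum_score
hr | 25
ops | 7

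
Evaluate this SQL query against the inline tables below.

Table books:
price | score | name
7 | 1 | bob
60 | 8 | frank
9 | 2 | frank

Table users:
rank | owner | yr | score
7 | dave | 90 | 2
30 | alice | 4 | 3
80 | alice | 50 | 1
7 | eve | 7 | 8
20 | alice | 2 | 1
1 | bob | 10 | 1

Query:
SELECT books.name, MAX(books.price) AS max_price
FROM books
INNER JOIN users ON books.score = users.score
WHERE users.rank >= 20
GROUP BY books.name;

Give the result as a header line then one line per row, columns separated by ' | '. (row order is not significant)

== RESULT ==
books.name | max_price
bob | 7

Derivation:
After JOIN users (5 rows):
books.price | books.score | books.name | users.rank | users.owner | users.yr | users.score
7 | 1 | bob | 80 | alice | 50 | 1
7 | 1 | bob | 20 | alice | 2 | 1
7 | 1 | bob | 1 | bob | 10 | 1
60 | 8 | frank | 7 | eve | 7 | 8
9 | 2 | frank | 7 | dave | 90 | 2
After WHERE (2 rows):
books.price | books.score | books.name | users.rank | users.owner | users.yr | users.score
7 | 1 | bob | 80 | alice | 50 | 1
7 | 1 | bob | 20 | alice | 2 | 1
After GROUP BY (1 rows):
books.name | max_price
bob | 7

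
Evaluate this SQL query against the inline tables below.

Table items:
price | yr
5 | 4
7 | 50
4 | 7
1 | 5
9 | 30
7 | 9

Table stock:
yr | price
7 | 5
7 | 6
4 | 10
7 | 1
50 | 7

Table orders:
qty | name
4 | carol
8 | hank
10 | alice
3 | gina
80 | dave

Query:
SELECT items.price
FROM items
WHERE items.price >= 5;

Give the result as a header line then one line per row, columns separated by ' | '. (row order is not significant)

After WHERE (4 rows):
items.price | items.yr
5 | 4
7 | 50
9 | 30
7 | 9
After SELECT (4 rows):
items.price
5
7
9
7

== RESULT ==
items.price
5
7
9
7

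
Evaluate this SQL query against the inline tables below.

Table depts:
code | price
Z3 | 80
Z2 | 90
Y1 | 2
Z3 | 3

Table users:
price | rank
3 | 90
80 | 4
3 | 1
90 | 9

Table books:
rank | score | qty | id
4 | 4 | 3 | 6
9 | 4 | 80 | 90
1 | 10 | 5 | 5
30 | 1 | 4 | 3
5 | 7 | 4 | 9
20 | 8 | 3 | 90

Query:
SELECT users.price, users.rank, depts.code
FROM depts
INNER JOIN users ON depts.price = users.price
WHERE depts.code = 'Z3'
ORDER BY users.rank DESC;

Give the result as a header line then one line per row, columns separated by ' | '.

== RESULT ==
users.price | users.rank | depts.code
3 | 90 | Z3
80 | 4 | Z3
3 | 1 | Z3

Derivation:
After JOIN users (4 rows):
depts.code | depts.price | users.price | users.rank
Z3 | 80 | 80 | 4
Z2 | 90 | 90 | 9
Z3 | 3 | 3 | 90
Z3 | 3 | 3 | 1
After WHERE (3 rows):
depts.code | depts.price | users.price | users.rank
Z3 | 80 | 80 | 4
Z3 | 3 | 3 | 90
Z3 | 3 | 3 | 1
After SELECT (3 rows):
users.price | users.rank | depts.code
80 | 4 | Z3
3 | 90 | Z3
3 | 1 | Z3
After ORDER BY (3 rows):
users.price | users.rank | depts.code
3 | 90 | Z3
80 | 4 | Z3
3 | 1 | Z3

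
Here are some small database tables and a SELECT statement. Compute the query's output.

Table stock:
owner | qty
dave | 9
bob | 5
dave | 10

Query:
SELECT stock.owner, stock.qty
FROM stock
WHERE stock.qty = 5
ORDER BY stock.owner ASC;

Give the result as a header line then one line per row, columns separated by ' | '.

After WHERE (1 rows):
stock.owner | stock.qty
bob | 5
After SELECT (1 rows):
stock.owner | stock.qty
bob | 5
After ORDER BY (1 rows):
stock.owner | stock.qty
bob | 5

== RESULT ==
stock.owner | stock.qty
bob | 5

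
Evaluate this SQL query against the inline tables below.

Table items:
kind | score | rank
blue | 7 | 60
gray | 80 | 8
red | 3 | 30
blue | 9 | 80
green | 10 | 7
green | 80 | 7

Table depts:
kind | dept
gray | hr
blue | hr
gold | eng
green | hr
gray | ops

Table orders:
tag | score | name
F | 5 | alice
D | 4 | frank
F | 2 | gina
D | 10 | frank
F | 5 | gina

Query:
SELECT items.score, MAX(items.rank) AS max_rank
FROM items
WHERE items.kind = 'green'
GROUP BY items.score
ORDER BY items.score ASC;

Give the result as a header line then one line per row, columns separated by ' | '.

== RESULT ==
items.score | max_rank
10 | 7
80 | 7

Derivation:
After WHERE (2 rows):
items.kind | items.score | items.rank
green | 10 | 7
green | 80 | 7
After GROUP BY (2 rows):
items.score | max_rank
10 | 7
80 | 7
After ORDER BY (2 rows):
items.score | max_rank
10 | 7
80 | 7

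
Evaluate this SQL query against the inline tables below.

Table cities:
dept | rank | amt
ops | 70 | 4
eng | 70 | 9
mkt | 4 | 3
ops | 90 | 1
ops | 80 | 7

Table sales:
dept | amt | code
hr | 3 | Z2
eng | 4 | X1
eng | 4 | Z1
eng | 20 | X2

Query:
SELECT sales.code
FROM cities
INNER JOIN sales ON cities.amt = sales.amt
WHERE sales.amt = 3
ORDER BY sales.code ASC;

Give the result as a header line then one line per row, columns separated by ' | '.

After JOIN sales (3 rows):
cities.dept | cities.rank | cities.amt | sales.dept | sales.amt | sales.code
ops | 70 | 4 | eng | 4 | X1
ops | 70 | 4 | eng | 4 | Z1
mkt | 4 | 3 | hr | 3 | Z2
After WHERE (1 rows):
cities.dept | cities.rank | cities.amt | sales.dept | sales.amt | sales.code
mkt | 4 | 3 | hr | 3 | Z2
After SELECT (1 rows):
sales.code
Z2
After ORDER BY (1 rows):
sales.code
Z2

== RESULT ==
sales.code
Z2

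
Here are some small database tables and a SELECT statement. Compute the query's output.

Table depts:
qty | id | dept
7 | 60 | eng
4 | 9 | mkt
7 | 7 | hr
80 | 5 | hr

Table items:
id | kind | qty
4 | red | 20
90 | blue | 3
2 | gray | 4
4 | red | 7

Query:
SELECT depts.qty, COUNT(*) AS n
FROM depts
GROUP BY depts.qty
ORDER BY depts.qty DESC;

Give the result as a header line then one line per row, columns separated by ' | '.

After GROUP BY (3 rows):
depts.qty | n
7 | 2
4 | 1
80 | 1
After ORDER BY (3 rows):
depts.qty | n
80 | 1
7 | 2
4 | 1

== RESULT ==
depts.qty | n
80 | 1
7 | 2
4 | 1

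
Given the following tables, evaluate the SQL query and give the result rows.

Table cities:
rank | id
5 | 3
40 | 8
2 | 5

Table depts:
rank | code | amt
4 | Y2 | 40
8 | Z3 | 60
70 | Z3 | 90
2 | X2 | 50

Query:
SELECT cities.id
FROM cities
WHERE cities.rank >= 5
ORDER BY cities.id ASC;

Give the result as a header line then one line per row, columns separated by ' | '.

After WHERE (2 rows):
cities.rank | cities.id
5 | 3
40 | 8
After SELECT (2 rows):
cities.id
3
8
After ORDER BY (2 rows):
cities.id
3
8

== RESULT ==
cities.id
3
8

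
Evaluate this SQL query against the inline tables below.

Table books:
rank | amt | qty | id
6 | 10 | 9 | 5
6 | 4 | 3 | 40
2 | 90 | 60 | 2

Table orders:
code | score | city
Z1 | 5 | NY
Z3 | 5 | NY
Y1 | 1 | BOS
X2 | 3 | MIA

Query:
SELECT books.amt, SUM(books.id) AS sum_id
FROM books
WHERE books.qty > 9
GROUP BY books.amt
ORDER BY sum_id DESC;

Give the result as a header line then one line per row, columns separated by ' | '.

== RESULT ==
books.amt | sum_id
90 | 2

Derivation:
After WHERE (1 rows):
books.rank | books.amt | books.qty | books.id
2 | 90 | 60 | 2
After GROUP BY (1 rows):
books.amt | sum_id
90 | 2
After ORDER BY (1 rows):
books.amt | sum_id
90 | 2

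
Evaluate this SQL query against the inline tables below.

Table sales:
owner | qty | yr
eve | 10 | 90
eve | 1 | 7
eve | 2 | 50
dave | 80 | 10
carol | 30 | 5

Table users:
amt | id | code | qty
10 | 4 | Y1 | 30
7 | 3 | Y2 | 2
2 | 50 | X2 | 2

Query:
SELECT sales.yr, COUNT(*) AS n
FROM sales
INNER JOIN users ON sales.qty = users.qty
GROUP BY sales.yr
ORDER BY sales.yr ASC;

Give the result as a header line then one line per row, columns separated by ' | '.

== RESULT ==
sales.yr | n
5 | 1
50 | 2

Derivation:
After JOIN users (3 rows):
sales.owner | sales.qty | sales.yr | users.amt | users.id | users.code | users.qty
eve | 2 | 50 | 7 | 3 | Y2 | 2
eve | 2 | 50 | 2 | 50 | X2 | 2
carol | 30 | 5 | 10 | 4 | Y1 | 30
After GROUP BY (2 rows):
sales.yr | n
50 | 2
5 | 1
After ORDER BY (2 rows):
sales.yr | n
5 | 1
50 | 2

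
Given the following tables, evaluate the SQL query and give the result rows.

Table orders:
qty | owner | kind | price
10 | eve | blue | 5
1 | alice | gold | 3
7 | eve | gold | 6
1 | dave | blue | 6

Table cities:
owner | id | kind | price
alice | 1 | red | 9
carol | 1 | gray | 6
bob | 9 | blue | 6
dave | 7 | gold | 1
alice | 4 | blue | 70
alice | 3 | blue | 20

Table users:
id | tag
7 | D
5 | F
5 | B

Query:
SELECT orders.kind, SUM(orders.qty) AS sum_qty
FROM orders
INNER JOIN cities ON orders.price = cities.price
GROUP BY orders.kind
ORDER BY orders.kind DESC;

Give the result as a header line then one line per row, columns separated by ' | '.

== RESULT ==
orders.kind | sum_qty
gold | 14
blue | 2

Derivation:
After JOIN cities (4 rows):
orders.qty | orders.owner | orders.kind | orders.price | cities.owner | cities.id | cities.kind | cities.price
7 | eve | gold | 6 | carol | 1 | gray | 6
7 | eve | gold | 6 | bob | 9 | blue | 6
1 | dave | blue | 6 | carol | 1 | gray | 6
1 | dave | blue | 6 | bob | 9 | blue | 6
After GROUP BY (2 rows):
orders.kind | sum_qty
gold | 14
blue | 2
After ORDER BY (2 rows):
orders.kind | sum_qty
gold | 14
blue | 2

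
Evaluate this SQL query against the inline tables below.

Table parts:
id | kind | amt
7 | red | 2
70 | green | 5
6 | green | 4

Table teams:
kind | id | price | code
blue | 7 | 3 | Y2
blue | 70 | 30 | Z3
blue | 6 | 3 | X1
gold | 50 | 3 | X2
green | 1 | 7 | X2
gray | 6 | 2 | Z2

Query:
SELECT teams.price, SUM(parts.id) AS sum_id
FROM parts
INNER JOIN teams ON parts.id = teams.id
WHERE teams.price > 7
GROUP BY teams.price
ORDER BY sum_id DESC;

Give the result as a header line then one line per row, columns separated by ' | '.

After JOIN teams (4 rows):
parts.id | parts.kind | parts.amt | teams.kind | teams.id | teams.price | teams.code
7 | red | 2 | blue | 7 | 3 | Y2
70 | green | 5 | blue | 70 | 30 | Z3
6 | green | 4 | blue | 6 | 3 | X1
6 | green | 4 | gray | 6 | 2 | Z2
After WHERE (1 rows):
parts.id | parts.kind | parts.amt | teams.kind | teams.id | teams.price | teams.code
70 | green | 5 | blue | 70 | 30 | Z3
After GROUP BY (1 rows):
teams.price | sum_id
30 | 70
After ORDER BY (1 rows):
teams.price | sum_id
30 | 70

== RESULT ==
teams.price | sum_id
30 | 70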